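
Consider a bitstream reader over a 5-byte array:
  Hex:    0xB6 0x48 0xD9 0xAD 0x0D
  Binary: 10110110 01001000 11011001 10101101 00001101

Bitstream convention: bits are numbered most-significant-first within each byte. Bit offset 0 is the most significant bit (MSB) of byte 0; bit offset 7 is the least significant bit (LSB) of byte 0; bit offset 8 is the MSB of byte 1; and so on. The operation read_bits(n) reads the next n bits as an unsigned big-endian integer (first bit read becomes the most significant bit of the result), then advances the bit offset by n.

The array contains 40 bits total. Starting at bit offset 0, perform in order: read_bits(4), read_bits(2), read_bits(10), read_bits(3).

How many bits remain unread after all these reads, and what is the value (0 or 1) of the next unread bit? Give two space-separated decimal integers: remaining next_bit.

Answer: 21 1

Derivation:
Read 1: bits[0:4] width=4 -> value=11 (bin 1011); offset now 4 = byte 0 bit 4; 36 bits remain
Read 2: bits[4:6] width=2 -> value=1 (bin 01); offset now 6 = byte 0 bit 6; 34 bits remain
Read 3: bits[6:16] width=10 -> value=584 (bin 1001001000); offset now 16 = byte 2 bit 0; 24 bits remain
Read 4: bits[16:19] width=3 -> value=6 (bin 110); offset now 19 = byte 2 bit 3; 21 bits remain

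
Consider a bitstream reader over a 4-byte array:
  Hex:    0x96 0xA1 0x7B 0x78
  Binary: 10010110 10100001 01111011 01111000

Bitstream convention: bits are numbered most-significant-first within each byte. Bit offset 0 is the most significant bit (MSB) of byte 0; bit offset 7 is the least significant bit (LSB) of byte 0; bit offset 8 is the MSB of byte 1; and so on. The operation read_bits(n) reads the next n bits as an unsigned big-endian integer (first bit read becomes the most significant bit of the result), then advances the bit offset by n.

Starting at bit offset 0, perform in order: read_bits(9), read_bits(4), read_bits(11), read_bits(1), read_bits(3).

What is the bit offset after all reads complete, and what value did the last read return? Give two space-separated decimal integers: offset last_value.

Read 1: bits[0:9] width=9 -> value=301 (bin 100101101); offset now 9 = byte 1 bit 1; 23 bits remain
Read 2: bits[9:13] width=4 -> value=4 (bin 0100); offset now 13 = byte 1 bit 5; 19 bits remain
Read 3: bits[13:24] width=11 -> value=379 (bin 00101111011); offset now 24 = byte 3 bit 0; 8 bits remain
Read 4: bits[24:25] width=1 -> value=0 (bin 0); offset now 25 = byte 3 bit 1; 7 bits remain
Read 5: bits[25:28] width=3 -> value=7 (bin 111); offset now 28 = byte 3 bit 4; 4 bits remain

Answer: 28 7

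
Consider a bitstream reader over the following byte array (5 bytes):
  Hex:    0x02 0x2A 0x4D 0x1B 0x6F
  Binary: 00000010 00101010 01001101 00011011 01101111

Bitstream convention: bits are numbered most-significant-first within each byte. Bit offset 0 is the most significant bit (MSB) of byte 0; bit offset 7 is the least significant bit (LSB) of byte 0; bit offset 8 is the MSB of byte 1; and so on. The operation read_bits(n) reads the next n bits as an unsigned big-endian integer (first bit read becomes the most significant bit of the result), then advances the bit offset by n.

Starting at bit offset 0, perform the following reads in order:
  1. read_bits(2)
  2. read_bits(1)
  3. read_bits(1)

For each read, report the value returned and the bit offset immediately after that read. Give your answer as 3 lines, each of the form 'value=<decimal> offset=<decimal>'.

Answer: value=0 offset=2
value=0 offset=3
value=0 offset=4

Derivation:
Read 1: bits[0:2] width=2 -> value=0 (bin 00); offset now 2 = byte 0 bit 2; 38 bits remain
Read 2: bits[2:3] width=1 -> value=0 (bin 0); offset now 3 = byte 0 bit 3; 37 bits remain
Read 3: bits[3:4] width=1 -> value=0 (bin 0); offset now 4 = byte 0 bit 4; 36 bits remain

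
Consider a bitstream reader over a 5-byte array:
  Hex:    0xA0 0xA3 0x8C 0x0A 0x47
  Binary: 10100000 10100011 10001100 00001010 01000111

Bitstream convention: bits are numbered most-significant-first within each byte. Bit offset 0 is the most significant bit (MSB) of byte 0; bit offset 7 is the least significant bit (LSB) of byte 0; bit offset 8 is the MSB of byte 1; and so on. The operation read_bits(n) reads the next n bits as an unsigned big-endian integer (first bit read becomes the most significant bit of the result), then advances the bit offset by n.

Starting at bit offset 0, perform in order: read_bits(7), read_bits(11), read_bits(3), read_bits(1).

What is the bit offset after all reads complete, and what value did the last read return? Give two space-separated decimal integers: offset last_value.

Read 1: bits[0:7] width=7 -> value=80 (bin 1010000); offset now 7 = byte 0 bit 7; 33 bits remain
Read 2: bits[7:18] width=11 -> value=654 (bin 01010001110); offset now 18 = byte 2 bit 2; 22 bits remain
Read 3: bits[18:21] width=3 -> value=1 (bin 001); offset now 21 = byte 2 bit 5; 19 bits remain
Read 4: bits[21:22] width=1 -> value=1 (bin 1); offset now 22 = byte 2 bit 6; 18 bits remain

Answer: 22 1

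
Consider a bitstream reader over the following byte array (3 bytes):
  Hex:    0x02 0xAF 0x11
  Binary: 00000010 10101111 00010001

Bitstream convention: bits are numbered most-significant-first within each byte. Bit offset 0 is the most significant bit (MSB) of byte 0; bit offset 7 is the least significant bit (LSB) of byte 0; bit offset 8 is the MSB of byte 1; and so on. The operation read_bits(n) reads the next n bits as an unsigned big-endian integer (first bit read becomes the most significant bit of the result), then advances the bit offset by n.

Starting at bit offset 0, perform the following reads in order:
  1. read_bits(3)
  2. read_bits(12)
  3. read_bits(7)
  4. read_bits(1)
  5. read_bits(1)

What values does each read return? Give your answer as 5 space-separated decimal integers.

Answer: 0 343 68 0 1

Derivation:
Read 1: bits[0:3] width=3 -> value=0 (bin 000); offset now 3 = byte 0 bit 3; 21 bits remain
Read 2: bits[3:15] width=12 -> value=343 (bin 000101010111); offset now 15 = byte 1 bit 7; 9 bits remain
Read 3: bits[15:22] width=7 -> value=68 (bin 1000100); offset now 22 = byte 2 bit 6; 2 bits remain
Read 4: bits[22:23] width=1 -> value=0 (bin 0); offset now 23 = byte 2 bit 7; 1 bits remain
Read 5: bits[23:24] width=1 -> value=1 (bin 1); offset now 24 = byte 3 bit 0; 0 bits remain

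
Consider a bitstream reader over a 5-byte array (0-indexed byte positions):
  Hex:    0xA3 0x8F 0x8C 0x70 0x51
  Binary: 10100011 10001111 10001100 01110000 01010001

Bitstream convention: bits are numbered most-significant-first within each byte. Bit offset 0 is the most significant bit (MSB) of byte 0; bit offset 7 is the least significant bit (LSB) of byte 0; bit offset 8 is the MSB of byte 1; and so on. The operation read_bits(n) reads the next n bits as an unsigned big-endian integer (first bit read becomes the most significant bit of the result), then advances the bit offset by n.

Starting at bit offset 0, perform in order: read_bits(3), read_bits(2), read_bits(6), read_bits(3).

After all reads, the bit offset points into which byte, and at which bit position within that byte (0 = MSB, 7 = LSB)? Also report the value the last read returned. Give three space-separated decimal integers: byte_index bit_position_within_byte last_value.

Answer: 1 6 3

Derivation:
Read 1: bits[0:3] width=3 -> value=5 (bin 101); offset now 3 = byte 0 bit 3; 37 bits remain
Read 2: bits[3:5] width=2 -> value=0 (bin 00); offset now 5 = byte 0 bit 5; 35 bits remain
Read 3: bits[5:11] width=6 -> value=28 (bin 011100); offset now 11 = byte 1 bit 3; 29 bits remain
Read 4: bits[11:14] width=3 -> value=3 (bin 011); offset now 14 = byte 1 bit 6; 26 bits remain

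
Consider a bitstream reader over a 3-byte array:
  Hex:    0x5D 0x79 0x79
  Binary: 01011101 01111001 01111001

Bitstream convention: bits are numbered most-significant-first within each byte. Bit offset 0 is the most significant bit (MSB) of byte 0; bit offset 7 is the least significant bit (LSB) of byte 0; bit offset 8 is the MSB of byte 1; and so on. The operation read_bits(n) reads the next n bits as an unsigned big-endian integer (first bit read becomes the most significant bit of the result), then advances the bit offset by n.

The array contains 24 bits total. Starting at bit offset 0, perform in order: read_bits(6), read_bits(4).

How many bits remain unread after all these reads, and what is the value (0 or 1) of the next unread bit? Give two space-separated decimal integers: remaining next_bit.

Answer: 14 1

Derivation:
Read 1: bits[0:6] width=6 -> value=23 (bin 010111); offset now 6 = byte 0 bit 6; 18 bits remain
Read 2: bits[6:10] width=4 -> value=5 (bin 0101); offset now 10 = byte 1 bit 2; 14 bits remain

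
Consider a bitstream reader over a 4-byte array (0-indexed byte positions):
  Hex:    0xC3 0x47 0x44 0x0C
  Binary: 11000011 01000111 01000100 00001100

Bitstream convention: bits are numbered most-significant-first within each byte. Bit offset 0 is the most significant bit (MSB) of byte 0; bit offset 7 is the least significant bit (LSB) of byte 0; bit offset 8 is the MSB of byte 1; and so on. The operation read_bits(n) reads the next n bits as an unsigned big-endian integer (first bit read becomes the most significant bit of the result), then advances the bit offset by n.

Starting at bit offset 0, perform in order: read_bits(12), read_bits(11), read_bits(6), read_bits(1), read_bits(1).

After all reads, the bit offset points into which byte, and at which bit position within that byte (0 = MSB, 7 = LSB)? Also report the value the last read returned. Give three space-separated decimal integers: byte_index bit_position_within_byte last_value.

Read 1: bits[0:12] width=12 -> value=3124 (bin 110000110100); offset now 12 = byte 1 bit 4; 20 bits remain
Read 2: bits[12:23] width=11 -> value=930 (bin 01110100010); offset now 23 = byte 2 bit 7; 9 bits remain
Read 3: bits[23:29] width=6 -> value=1 (bin 000001); offset now 29 = byte 3 bit 5; 3 bits remain
Read 4: bits[29:30] width=1 -> value=1 (bin 1); offset now 30 = byte 3 bit 6; 2 bits remain
Read 5: bits[30:31] width=1 -> value=0 (bin 0); offset now 31 = byte 3 bit 7; 1 bits remain

Answer: 3 7 0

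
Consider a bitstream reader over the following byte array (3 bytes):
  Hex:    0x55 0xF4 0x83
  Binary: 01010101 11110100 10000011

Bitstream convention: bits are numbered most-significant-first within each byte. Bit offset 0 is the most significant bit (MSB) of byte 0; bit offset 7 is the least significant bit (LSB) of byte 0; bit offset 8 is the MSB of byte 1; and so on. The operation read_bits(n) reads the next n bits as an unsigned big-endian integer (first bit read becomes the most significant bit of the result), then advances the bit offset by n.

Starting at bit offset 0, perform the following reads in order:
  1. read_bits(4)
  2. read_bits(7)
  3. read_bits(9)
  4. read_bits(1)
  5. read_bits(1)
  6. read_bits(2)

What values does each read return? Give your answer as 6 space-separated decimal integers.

Read 1: bits[0:4] width=4 -> value=5 (bin 0101); offset now 4 = byte 0 bit 4; 20 bits remain
Read 2: bits[4:11] width=7 -> value=47 (bin 0101111); offset now 11 = byte 1 bit 3; 13 bits remain
Read 3: bits[11:20] width=9 -> value=328 (bin 101001000); offset now 20 = byte 2 bit 4; 4 bits remain
Read 4: bits[20:21] width=1 -> value=0 (bin 0); offset now 21 = byte 2 bit 5; 3 bits remain
Read 5: bits[21:22] width=1 -> value=0 (bin 0); offset now 22 = byte 2 bit 6; 2 bits remain
Read 6: bits[22:24] width=2 -> value=3 (bin 11); offset now 24 = byte 3 bit 0; 0 bits remain

Answer: 5 47 328 0 0 3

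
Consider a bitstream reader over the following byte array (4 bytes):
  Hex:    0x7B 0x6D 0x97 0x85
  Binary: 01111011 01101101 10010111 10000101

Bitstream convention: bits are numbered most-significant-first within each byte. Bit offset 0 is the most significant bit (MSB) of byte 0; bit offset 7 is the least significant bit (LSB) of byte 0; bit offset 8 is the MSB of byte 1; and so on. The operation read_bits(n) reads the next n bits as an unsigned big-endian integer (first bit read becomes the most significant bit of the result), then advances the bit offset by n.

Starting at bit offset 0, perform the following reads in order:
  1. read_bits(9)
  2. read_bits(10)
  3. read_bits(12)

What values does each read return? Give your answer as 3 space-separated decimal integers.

Read 1: bits[0:9] width=9 -> value=246 (bin 011110110); offset now 9 = byte 1 bit 1; 23 bits remain
Read 2: bits[9:19] width=10 -> value=876 (bin 1101101100); offset now 19 = byte 2 bit 3; 13 bits remain
Read 3: bits[19:31] width=12 -> value=3010 (bin 101111000010); offset now 31 = byte 3 bit 7; 1 bits remain

Answer: 246 876 3010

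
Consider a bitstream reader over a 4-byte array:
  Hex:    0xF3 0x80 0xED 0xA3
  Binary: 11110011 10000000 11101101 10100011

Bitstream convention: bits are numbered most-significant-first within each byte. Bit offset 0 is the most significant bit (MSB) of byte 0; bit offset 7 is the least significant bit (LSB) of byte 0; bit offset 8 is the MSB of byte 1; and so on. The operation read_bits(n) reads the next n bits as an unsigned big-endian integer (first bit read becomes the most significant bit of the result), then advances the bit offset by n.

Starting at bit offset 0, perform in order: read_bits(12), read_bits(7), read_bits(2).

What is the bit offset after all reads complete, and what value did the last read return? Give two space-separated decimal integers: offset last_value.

Answer: 21 1

Derivation:
Read 1: bits[0:12] width=12 -> value=3896 (bin 111100111000); offset now 12 = byte 1 bit 4; 20 bits remain
Read 2: bits[12:19] width=7 -> value=7 (bin 0000111); offset now 19 = byte 2 bit 3; 13 bits remain
Read 3: bits[19:21] width=2 -> value=1 (bin 01); offset now 21 = byte 2 bit 5; 11 bits remain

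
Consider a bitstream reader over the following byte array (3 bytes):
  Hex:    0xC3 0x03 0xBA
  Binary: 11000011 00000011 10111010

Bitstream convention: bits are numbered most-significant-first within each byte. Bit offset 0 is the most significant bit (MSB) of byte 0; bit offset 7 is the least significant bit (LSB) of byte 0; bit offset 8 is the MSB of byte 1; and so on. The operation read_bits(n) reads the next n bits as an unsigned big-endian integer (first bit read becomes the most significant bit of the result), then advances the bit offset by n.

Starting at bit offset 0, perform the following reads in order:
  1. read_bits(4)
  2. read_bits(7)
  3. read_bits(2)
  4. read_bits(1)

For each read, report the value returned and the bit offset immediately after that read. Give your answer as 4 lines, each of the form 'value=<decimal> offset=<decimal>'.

Read 1: bits[0:4] width=4 -> value=12 (bin 1100); offset now 4 = byte 0 bit 4; 20 bits remain
Read 2: bits[4:11] width=7 -> value=24 (bin 0011000); offset now 11 = byte 1 bit 3; 13 bits remain
Read 3: bits[11:13] width=2 -> value=0 (bin 00); offset now 13 = byte 1 bit 5; 11 bits remain
Read 4: bits[13:14] width=1 -> value=0 (bin 0); offset now 14 = byte 1 bit 6; 10 bits remain

Answer: value=12 offset=4
value=24 offset=11
value=0 offset=13
value=0 offset=14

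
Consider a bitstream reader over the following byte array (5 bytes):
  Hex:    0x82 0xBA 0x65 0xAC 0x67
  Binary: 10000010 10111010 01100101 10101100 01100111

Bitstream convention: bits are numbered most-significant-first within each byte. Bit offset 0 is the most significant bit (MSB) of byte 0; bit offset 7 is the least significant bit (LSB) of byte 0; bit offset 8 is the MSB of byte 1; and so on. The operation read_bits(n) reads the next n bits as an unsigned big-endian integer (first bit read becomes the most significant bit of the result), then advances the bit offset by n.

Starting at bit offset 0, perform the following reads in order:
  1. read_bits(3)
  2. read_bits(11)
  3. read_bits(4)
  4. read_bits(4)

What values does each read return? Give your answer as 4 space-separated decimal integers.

Answer: 4 174 9 9

Derivation:
Read 1: bits[0:3] width=3 -> value=4 (bin 100); offset now 3 = byte 0 bit 3; 37 bits remain
Read 2: bits[3:14] width=11 -> value=174 (bin 00010101110); offset now 14 = byte 1 bit 6; 26 bits remain
Read 3: bits[14:18] width=4 -> value=9 (bin 1001); offset now 18 = byte 2 bit 2; 22 bits remain
Read 4: bits[18:22] width=4 -> value=9 (bin 1001); offset now 22 = byte 2 bit 6; 18 bits remain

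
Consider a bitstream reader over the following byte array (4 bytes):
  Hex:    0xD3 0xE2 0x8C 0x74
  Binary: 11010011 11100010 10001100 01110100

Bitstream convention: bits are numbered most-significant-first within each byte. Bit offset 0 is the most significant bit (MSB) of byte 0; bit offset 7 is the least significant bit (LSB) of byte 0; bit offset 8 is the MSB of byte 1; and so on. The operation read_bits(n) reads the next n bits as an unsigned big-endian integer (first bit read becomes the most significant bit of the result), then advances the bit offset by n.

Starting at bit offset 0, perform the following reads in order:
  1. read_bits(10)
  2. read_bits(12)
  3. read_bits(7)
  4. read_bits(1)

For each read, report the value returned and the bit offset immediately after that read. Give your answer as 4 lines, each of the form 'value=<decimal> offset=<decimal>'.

Read 1: bits[0:10] width=10 -> value=847 (bin 1101001111); offset now 10 = byte 1 bit 2; 22 bits remain
Read 2: bits[10:22] width=12 -> value=2211 (bin 100010100011); offset now 22 = byte 2 bit 6; 10 bits remain
Read 3: bits[22:29] width=7 -> value=14 (bin 0001110); offset now 29 = byte 3 bit 5; 3 bits remain
Read 4: bits[29:30] width=1 -> value=1 (bin 1); offset now 30 = byte 3 bit 6; 2 bits remain

Answer: value=847 offset=10
value=2211 offset=22
value=14 offset=29
value=1 offset=30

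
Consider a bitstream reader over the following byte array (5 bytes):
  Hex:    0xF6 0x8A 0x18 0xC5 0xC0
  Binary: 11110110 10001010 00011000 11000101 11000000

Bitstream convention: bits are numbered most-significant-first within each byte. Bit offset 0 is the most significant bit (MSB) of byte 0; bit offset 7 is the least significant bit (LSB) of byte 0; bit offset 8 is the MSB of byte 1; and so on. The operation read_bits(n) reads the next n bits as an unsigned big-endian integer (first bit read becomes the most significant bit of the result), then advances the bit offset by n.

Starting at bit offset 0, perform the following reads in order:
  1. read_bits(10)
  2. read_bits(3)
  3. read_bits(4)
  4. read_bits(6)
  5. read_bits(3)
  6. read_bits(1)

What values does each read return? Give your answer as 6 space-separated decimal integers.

Read 1: bits[0:10] width=10 -> value=986 (bin 1111011010); offset now 10 = byte 1 bit 2; 30 bits remain
Read 2: bits[10:13] width=3 -> value=1 (bin 001); offset now 13 = byte 1 bit 5; 27 bits remain
Read 3: bits[13:17] width=4 -> value=4 (bin 0100); offset now 17 = byte 2 bit 1; 23 bits remain
Read 4: bits[17:23] width=6 -> value=12 (bin 001100); offset now 23 = byte 2 bit 7; 17 bits remain
Read 5: bits[23:26] width=3 -> value=3 (bin 011); offset now 26 = byte 3 bit 2; 14 bits remain
Read 6: bits[26:27] width=1 -> value=0 (bin 0); offset now 27 = byte 3 bit 3; 13 bits remain

Answer: 986 1 4 12 3 0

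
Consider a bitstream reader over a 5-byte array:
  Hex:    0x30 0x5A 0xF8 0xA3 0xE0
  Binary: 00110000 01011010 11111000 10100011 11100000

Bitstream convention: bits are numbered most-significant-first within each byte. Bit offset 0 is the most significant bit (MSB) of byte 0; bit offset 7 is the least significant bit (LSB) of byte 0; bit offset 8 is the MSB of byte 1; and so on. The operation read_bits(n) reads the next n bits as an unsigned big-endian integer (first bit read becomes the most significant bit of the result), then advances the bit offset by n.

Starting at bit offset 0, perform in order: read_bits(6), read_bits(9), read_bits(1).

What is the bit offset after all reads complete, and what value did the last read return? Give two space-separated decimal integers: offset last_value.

Read 1: bits[0:6] width=6 -> value=12 (bin 001100); offset now 6 = byte 0 bit 6; 34 bits remain
Read 2: bits[6:15] width=9 -> value=45 (bin 000101101); offset now 15 = byte 1 bit 7; 25 bits remain
Read 3: bits[15:16] width=1 -> value=0 (bin 0); offset now 16 = byte 2 bit 0; 24 bits remain

Answer: 16 0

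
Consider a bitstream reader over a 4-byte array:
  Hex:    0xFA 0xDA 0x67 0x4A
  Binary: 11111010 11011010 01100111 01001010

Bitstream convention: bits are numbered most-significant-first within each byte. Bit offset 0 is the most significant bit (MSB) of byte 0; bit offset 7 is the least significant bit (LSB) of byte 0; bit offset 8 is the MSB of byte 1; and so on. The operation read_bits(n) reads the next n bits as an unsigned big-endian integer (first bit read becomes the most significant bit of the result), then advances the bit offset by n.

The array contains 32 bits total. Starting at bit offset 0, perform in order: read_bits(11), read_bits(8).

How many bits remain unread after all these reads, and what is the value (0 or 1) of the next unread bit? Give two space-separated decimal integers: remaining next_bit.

Read 1: bits[0:11] width=11 -> value=2006 (bin 11111010110); offset now 11 = byte 1 bit 3; 21 bits remain
Read 2: bits[11:19] width=8 -> value=211 (bin 11010011); offset now 19 = byte 2 bit 3; 13 bits remain

Answer: 13 0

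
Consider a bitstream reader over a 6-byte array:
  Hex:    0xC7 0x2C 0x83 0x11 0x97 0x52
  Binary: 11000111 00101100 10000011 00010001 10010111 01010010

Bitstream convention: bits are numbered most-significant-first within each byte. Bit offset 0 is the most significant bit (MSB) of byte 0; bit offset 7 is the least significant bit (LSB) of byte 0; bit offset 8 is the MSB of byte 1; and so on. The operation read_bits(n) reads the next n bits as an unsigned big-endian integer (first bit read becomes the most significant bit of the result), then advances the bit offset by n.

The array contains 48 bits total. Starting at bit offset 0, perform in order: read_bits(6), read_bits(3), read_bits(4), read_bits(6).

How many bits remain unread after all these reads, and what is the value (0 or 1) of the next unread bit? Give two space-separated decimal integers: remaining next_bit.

Answer: 29 0

Derivation:
Read 1: bits[0:6] width=6 -> value=49 (bin 110001); offset now 6 = byte 0 bit 6; 42 bits remain
Read 2: bits[6:9] width=3 -> value=6 (bin 110); offset now 9 = byte 1 bit 1; 39 bits remain
Read 3: bits[9:13] width=4 -> value=5 (bin 0101); offset now 13 = byte 1 bit 5; 35 bits remain
Read 4: bits[13:19] width=6 -> value=36 (bin 100100); offset now 19 = byte 2 bit 3; 29 bits remain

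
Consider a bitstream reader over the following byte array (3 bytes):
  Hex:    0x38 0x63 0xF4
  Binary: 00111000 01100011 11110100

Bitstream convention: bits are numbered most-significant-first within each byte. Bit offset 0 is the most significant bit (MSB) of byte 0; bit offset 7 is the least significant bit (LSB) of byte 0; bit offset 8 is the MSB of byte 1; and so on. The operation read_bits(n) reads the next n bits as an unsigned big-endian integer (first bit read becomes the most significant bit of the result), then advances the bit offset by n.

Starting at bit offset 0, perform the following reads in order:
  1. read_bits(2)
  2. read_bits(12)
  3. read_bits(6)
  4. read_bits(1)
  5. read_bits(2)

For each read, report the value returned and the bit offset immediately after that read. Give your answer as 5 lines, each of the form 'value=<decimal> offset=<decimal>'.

Read 1: bits[0:2] width=2 -> value=0 (bin 00); offset now 2 = byte 0 bit 2; 22 bits remain
Read 2: bits[2:14] width=12 -> value=3608 (bin 111000011000); offset now 14 = byte 1 bit 6; 10 bits remain
Read 3: bits[14:20] width=6 -> value=63 (bin 111111); offset now 20 = byte 2 bit 4; 4 bits remain
Read 4: bits[20:21] width=1 -> value=0 (bin 0); offset now 21 = byte 2 bit 5; 3 bits remain
Read 5: bits[21:23] width=2 -> value=2 (bin 10); offset now 23 = byte 2 bit 7; 1 bits remain

Answer: value=0 offset=2
value=3608 offset=14
value=63 offset=20
value=0 offset=21
value=2 offset=23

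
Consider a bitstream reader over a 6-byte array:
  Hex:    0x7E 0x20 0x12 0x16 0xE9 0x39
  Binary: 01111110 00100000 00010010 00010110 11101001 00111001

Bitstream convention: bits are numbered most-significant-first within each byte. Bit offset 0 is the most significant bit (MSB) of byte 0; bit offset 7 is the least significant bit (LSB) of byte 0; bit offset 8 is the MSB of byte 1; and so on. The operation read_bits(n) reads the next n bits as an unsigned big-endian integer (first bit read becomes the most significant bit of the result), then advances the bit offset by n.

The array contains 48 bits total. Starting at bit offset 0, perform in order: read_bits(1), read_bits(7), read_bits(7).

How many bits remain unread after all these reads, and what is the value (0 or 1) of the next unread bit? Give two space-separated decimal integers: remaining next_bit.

Answer: 33 0

Derivation:
Read 1: bits[0:1] width=1 -> value=0 (bin 0); offset now 1 = byte 0 bit 1; 47 bits remain
Read 2: bits[1:8] width=7 -> value=126 (bin 1111110); offset now 8 = byte 1 bit 0; 40 bits remain
Read 3: bits[8:15] width=7 -> value=16 (bin 0010000); offset now 15 = byte 1 bit 7; 33 bits remain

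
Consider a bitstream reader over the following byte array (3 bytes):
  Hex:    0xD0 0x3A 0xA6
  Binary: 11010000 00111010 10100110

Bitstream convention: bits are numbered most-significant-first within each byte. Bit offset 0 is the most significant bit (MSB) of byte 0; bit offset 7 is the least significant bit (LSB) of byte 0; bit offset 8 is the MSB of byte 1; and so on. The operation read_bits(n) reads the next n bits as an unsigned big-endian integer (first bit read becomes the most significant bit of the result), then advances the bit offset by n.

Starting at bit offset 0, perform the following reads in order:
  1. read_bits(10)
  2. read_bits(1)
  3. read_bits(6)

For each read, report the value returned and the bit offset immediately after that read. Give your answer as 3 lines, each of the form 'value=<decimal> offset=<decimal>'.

Answer: value=832 offset=10
value=1 offset=11
value=53 offset=17

Derivation:
Read 1: bits[0:10] width=10 -> value=832 (bin 1101000000); offset now 10 = byte 1 bit 2; 14 bits remain
Read 2: bits[10:11] width=1 -> value=1 (bin 1); offset now 11 = byte 1 bit 3; 13 bits remain
Read 3: bits[11:17] width=6 -> value=53 (bin 110101); offset now 17 = byte 2 bit 1; 7 bits remain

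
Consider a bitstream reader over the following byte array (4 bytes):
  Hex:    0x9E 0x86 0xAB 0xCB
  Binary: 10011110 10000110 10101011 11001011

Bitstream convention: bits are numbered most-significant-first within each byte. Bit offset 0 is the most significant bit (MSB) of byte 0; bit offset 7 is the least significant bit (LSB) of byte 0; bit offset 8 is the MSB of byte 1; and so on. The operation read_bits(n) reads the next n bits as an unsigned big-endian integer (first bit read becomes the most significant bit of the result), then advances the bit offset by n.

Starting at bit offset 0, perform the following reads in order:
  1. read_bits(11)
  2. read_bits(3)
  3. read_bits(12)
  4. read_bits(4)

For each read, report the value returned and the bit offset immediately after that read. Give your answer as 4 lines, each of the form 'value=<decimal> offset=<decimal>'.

Read 1: bits[0:11] width=11 -> value=1268 (bin 10011110100); offset now 11 = byte 1 bit 3; 21 bits remain
Read 2: bits[11:14] width=3 -> value=1 (bin 001); offset now 14 = byte 1 bit 6; 18 bits remain
Read 3: bits[14:26] width=12 -> value=2735 (bin 101010101111); offset now 26 = byte 3 bit 2; 6 bits remain
Read 4: bits[26:30] width=4 -> value=2 (bin 0010); offset now 30 = byte 3 bit 6; 2 bits remain

Answer: value=1268 offset=11
value=1 offset=14
value=2735 offset=26
value=2 offset=30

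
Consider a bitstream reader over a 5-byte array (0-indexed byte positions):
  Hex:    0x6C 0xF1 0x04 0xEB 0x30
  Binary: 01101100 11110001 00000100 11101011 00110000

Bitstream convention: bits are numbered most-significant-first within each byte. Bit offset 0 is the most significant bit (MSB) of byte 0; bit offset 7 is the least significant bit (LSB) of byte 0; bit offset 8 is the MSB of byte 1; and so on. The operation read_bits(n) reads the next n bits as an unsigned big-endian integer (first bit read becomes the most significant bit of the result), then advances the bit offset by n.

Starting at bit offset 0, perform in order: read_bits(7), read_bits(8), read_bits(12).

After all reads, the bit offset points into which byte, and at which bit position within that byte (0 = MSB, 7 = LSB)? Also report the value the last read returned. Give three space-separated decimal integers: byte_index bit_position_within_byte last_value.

Answer: 3 3 2087

Derivation:
Read 1: bits[0:7] width=7 -> value=54 (bin 0110110); offset now 7 = byte 0 bit 7; 33 bits remain
Read 2: bits[7:15] width=8 -> value=120 (bin 01111000); offset now 15 = byte 1 bit 7; 25 bits remain
Read 3: bits[15:27] width=12 -> value=2087 (bin 100000100111); offset now 27 = byte 3 bit 3; 13 bits remain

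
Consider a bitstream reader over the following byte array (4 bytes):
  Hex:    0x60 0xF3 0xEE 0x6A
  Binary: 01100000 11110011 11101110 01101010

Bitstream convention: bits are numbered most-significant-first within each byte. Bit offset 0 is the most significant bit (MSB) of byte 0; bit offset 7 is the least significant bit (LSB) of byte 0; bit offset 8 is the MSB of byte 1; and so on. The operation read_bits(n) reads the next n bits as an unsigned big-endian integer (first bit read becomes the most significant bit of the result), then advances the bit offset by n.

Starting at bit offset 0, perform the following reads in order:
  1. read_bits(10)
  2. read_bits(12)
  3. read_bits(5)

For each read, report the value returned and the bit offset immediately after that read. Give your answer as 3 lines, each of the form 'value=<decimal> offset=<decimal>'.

Read 1: bits[0:10] width=10 -> value=387 (bin 0110000011); offset now 10 = byte 1 bit 2; 22 bits remain
Read 2: bits[10:22] width=12 -> value=3323 (bin 110011111011); offset now 22 = byte 2 bit 6; 10 bits remain
Read 3: bits[22:27] width=5 -> value=19 (bin 10011); offset now 27 = byte 3 bit 3; 5 bits remain

Answer: value=387 offset=10
value=3323 offset=22
value=19 offset=27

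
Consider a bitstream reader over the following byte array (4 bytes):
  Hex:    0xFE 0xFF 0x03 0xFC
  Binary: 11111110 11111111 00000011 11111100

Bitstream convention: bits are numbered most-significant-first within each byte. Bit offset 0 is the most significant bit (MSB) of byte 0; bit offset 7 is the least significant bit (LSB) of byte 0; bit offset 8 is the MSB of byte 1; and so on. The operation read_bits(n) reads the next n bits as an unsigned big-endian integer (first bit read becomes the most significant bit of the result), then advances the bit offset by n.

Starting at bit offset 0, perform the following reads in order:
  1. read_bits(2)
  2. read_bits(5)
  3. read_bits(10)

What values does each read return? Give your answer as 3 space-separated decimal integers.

Answer: 3 31 510

Derivation:
Read 1: bits[0:2] width=2 -> value=3 (bin 11); offset now 2 = byte 0 bit 2; 30 bits remain
Read 2: bits[2:7] width=5 -> value=31 (bin 11111); offset now 7 = byte 0 bit 7; 25 bits remain
Read 3: bits[7:17] width=10 -> value=510 (bin 0111111110); offset now 17 = byte 2 bit 1; 15 bits remain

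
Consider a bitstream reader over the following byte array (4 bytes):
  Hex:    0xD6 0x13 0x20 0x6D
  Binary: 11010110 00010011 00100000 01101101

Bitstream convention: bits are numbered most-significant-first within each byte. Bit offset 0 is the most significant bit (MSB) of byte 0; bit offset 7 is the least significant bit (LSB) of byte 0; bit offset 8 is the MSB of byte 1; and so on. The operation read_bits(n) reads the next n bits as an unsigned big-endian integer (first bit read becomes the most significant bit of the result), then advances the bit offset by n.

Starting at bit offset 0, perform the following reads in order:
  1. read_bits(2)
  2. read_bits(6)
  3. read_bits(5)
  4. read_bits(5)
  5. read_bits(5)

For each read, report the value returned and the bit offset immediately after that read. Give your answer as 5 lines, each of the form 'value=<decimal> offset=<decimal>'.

Read 1: bits[0:2] width=2 -> value=3 (bin 11); offset now 2 = byte 0 bit 2; 30 bits remain
Read 2: bits[2:8] width=6 -> value=22 (bin 010110); offset now 8 = byte 1 bit 0; 24 bits remain
Read 3: bits[8:13] width=5 -> value=2 (bin 00010); offset now 13 = byte 1 bit 5; 19 bits remain
Read 4: bits[13:18] width=5 -> value=12 (bin 01100); offset now 18 = byte 2 bit 2; 14 bits remain
Read 5: bits[18:23] width=5 -> value=16 (bin 10000); offset now 23 = byte 2 bit 7; 9 bits remain

Answer: value=3 offset=2
value=22 offset=8
value=2 offset=13
value=12 offset=18
value=16 offset=23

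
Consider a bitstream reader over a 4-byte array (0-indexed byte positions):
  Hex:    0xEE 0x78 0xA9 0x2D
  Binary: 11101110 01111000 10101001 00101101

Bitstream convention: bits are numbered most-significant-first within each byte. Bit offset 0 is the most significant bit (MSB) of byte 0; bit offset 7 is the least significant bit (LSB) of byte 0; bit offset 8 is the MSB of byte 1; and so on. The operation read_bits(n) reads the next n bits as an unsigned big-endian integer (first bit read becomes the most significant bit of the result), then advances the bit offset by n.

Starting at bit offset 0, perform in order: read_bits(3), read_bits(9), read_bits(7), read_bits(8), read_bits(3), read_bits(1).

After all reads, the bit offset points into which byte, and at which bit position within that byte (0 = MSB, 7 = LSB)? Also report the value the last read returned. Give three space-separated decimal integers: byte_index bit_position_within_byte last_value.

Read 1: bits[0:3] width=3 -> value=7 (bin 111); offset now 3 = byte 0 bit 3; 29 bits remain
Read 2: bits[3:12] width=9 -> value=231 (bin 011100111); offset now 12 = byte 1 bit 4; 20 bits remain
Read 3: bits[12:19] width=7 -> value=69 (bin 1000101); offset now 19 = byte 2 bit 3; 13 bits remain
Read 4: bits[19:27] width=8 -> value=73 (bin 01001001); offset now 27 = byte 3 bit 3; 5 bits remain
Read 5: bits[27:30] width=3 -> value=3 (bin 011); offset now 30 = byte 3 bit 6; 2 bits remain
Read 6: bits[30:31] width=1 -> value=0 (bin 0); offset now 31 = byte 3 bit 7; 1 bits remain

Answer: 3 7 0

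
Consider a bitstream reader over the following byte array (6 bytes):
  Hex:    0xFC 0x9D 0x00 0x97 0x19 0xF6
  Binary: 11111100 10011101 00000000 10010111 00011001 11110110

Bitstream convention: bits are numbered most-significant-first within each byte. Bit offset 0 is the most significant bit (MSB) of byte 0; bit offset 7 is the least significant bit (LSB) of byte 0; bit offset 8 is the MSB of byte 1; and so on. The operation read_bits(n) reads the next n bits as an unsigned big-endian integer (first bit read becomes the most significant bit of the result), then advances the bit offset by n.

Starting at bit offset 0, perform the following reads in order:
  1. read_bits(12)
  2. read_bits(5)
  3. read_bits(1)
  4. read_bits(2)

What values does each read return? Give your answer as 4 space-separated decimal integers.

Read 1: bits[0:12] width=12 -> value=4041 (bin 111111001001); offset now 12 = byte 1 bit 4; 36 bits remain
Read 2: bits[12:17] width=5 -> value=26 (bin 11010); offset now 17 = byte 2 bit 1; 31 bits remain
Read 3: bits[17:18] width=1 -> value=0 (bin 0); offset now 18 = byte 2 bit 2; 30 bits remain
Read 4: bits[18:20] width=2 -> value=0 (bin 00); offset now 20 = byte 2 bit 4; 28 bits remain

Answer: 4041 26 0 0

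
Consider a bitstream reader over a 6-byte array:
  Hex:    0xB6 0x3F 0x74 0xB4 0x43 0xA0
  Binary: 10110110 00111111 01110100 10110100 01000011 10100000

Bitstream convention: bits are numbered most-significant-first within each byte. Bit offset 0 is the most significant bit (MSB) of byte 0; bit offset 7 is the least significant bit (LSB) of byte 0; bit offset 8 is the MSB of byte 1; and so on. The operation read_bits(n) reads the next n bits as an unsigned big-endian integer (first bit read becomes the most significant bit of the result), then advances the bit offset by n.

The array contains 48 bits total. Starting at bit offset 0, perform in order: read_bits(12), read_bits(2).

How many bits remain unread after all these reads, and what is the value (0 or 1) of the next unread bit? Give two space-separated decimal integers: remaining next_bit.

Answer: 34 1

Derivation:
Read 1: bits[0:12] width=12 -> value=2915 (bin 101101100011); offset now 12 = byte 1 bit 4; 36 bits remain
Read 2: bits[12:14] width=2 -> value=3 (bin 11); offset now 14 = byte 1 bit 6; 34 bits remain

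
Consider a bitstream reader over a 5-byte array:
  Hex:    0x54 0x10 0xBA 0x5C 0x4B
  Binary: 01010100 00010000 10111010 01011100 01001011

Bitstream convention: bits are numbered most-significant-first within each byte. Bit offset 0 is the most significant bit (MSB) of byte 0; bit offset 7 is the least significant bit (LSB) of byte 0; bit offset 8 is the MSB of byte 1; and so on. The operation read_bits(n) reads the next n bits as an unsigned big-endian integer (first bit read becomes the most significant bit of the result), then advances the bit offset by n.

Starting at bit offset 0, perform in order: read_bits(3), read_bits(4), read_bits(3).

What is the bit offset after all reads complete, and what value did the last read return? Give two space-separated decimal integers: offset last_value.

Answer: 10 0

Derivation:
Read 1: bits[0:3] width=3 -> value=2 (bin 010); offset now 3 = byte 0 bit 3; 37 bits remain
Read 2: bits[3:7] width=4 -> value=10 (bin 1010); offset now 7 = byte 0 bit 7; 33 bits remain
Read 3: bits[7:10] width=3 -> value=0 (bin 000); offset now 10 = byte 1 bit 2; 30 bits remain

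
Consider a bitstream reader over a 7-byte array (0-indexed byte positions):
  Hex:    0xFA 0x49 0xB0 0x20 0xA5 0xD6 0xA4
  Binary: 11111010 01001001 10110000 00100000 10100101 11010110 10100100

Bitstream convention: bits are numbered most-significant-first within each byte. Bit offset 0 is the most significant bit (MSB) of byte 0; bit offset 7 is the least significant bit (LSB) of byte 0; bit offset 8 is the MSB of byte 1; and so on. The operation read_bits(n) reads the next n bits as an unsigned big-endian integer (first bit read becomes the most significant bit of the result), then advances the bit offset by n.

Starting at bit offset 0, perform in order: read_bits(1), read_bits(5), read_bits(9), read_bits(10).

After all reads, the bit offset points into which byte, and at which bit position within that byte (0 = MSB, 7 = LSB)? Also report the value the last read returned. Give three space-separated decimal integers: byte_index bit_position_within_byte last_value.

Answer: 3 1 864

Derivation:
Read 1: bits[0:1] width=1 -> value=1 (bin 1); offset now 1 = byte 0 bit 1; 55 bits remain
Read 2: bits[1:6] width=5 -> value=30 (bin 11110); offset now 6 = byte 0 bit 6; 50 bits remain
Read 3: bits[6:15] width=9 -> value=292 (bin 100100100); offset now 15 = byte 1 bit 7; 41 bits remain
Read 4: bits[15:25] width=10 -> value=864 (bin 1101100000); offset now 25 = byte 3 bit 1; 31 bits remain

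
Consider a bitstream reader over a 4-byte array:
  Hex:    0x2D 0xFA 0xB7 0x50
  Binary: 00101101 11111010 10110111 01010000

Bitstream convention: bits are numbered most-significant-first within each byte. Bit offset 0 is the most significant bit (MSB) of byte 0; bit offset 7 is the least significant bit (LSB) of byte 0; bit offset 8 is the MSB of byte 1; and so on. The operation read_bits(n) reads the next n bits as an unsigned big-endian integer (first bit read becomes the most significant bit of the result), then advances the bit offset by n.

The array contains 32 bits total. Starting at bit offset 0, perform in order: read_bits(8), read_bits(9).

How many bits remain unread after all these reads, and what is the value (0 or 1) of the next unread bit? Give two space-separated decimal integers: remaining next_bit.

Answer: 15 0

Derivation:
Read 1: bits[0:8] width=8 -> value=45 (bin 00101101); offset now 8 = byte 1 bit 0; 24 bits remain
Read 2: bits[8:17] width=9 -> value=501 (bin 111110101); offset now 17 = byte 2 bit 1; 15 bits remain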